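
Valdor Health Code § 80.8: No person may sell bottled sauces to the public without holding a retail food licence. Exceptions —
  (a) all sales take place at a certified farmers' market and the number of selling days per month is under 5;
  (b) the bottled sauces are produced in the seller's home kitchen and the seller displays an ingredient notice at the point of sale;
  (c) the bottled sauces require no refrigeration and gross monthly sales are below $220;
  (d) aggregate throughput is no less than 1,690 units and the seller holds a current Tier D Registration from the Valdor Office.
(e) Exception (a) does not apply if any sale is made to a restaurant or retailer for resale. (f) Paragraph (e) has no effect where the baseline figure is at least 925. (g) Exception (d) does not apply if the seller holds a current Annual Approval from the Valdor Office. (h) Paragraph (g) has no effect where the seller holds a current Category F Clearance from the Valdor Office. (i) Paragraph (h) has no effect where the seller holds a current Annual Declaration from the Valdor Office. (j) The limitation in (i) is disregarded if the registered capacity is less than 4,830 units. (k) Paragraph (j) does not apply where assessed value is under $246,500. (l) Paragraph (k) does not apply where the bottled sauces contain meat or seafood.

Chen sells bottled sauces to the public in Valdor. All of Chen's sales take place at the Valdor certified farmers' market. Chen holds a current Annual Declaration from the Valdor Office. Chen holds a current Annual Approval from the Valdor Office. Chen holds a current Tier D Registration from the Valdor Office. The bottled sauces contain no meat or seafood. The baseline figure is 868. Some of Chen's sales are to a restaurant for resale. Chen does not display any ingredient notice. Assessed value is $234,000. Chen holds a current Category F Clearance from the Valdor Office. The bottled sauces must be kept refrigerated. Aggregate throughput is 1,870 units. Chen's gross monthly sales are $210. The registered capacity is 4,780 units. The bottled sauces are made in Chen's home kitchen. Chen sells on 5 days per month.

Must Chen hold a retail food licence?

Yes — Chen must hold a retail food licence.

Exception (a) requires that the number of selling days per month is under 5; but the number of selling days per month is 5, not under 5, so (a) is unavailable.
Exception (b) does not apply: no ingredient notice is displayed.
Exception (c) does not apply: the bottled sauces require refrigeration.
Exception (d)'s conditions are all satisfied: aggregate throughput is 1,870 units, meeting the 1,690 units threshold; a current Tier D Registration is held. Turning to paragraphs (g)–(l): (g) is triggered — a current Annual Approval is held. (h) would limit (g) — a current Category F Clearance is held — but (i) sets (h) aside: (i) operates against (h): a current Annual Declaration is held. (j) is triggered (the registered capacity is 4,780 units, less than the 4,830 units limit), but is displaced by (k): (k) applies — assessed value is $234,000, under the $246,500 limit. (l) is not engaged (the bottled sauces contain no meat or seafood), so (k) stands. So (d) is unavailable.
No exception applies. The general rule governs.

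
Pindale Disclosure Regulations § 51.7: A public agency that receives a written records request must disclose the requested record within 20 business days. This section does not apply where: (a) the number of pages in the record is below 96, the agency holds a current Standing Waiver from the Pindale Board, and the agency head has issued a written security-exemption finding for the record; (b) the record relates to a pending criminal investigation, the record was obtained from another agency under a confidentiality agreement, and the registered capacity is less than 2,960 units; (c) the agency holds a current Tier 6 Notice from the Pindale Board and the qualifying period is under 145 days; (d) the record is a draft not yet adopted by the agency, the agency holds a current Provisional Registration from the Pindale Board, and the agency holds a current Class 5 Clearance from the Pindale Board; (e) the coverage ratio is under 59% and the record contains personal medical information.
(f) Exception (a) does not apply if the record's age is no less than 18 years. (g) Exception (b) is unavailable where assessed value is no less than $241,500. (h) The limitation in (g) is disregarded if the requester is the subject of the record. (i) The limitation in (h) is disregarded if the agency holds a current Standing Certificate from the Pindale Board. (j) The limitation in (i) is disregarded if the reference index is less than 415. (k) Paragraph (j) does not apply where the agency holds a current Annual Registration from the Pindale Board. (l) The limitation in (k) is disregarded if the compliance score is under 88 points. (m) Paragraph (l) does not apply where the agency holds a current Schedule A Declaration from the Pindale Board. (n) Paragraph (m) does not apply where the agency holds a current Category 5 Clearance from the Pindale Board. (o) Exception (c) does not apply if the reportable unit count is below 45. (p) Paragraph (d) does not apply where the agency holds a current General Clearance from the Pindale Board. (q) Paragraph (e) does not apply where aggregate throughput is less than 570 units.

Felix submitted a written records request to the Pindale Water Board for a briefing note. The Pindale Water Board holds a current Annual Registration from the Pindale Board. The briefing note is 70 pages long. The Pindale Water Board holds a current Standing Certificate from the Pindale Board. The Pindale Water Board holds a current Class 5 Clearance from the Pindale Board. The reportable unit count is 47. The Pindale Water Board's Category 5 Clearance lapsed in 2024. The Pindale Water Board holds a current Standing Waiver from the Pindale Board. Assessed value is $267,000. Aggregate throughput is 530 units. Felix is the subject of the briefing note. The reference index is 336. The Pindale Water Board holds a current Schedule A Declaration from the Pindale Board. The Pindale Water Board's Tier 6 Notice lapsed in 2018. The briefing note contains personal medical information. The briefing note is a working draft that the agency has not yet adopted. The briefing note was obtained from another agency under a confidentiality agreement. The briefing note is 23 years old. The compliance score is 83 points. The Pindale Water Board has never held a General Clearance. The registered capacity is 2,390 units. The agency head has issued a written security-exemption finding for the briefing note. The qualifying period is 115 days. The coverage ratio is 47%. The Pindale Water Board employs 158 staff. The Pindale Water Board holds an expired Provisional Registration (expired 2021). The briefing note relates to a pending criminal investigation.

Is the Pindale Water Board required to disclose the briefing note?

Exception (a): the number of pages in the record is 70, below the 96 limit; a current Standing Waiver is held; a written security-exemption finding has been issued — every condition holds. But applying paragraph (f): (f) applies — the record's age is 23 years, meeting the 18 years threshold. So (a) is unavailable.
Exception (b)'s conditions are all satisfied: the briefing note relates to a pending investigation; the briefing note was obtained under a confidentiality agreement; the registered capacity is 2,390 units, less than the 2,960 units limit. But: (g) operates against (b): assessed value is $267,000, meeting the $241,500 threshold. (h) applies (Felix is the subject of the briefing note), but is overridden by (i): (i) applies — a current Standing Certificate is held. (j) would limit (i) — the reference index is 336, less than the 415 limit — but (k) sets (j) aside: (k) operates against (j): a current Annual Registration is held. (l) is engaged (the compliance score is 83 points, under the 88 points limit), but is set aside by (m): (m) operates — a current Schedule A Declaration is held. (n) is not triggered (the Category 5 Clearance is not current), so (m) stands. (b) is therefore removed.
Exception (c) fails — no current Tier 6 Notice is held.
Exception (d) requires that the agency holds a current Provisional Registration from the Pindale Board; but there is no Provisional Registration in force, so (d) is unavailable.
Exception (e) is satisfied on its face — the coverage ratio is 47%, under the 59% limit; the briefing note contains personal medical information. But applying paragraph (q): (q) operates against (e): aggregate throughput is 530 units, less than the 570 units limit. Exception (e) does not apply.
No exception is made out. the Pindale Water Board falls within the general rule.

Yes — the Pindale Water Board must disclose the briefing note.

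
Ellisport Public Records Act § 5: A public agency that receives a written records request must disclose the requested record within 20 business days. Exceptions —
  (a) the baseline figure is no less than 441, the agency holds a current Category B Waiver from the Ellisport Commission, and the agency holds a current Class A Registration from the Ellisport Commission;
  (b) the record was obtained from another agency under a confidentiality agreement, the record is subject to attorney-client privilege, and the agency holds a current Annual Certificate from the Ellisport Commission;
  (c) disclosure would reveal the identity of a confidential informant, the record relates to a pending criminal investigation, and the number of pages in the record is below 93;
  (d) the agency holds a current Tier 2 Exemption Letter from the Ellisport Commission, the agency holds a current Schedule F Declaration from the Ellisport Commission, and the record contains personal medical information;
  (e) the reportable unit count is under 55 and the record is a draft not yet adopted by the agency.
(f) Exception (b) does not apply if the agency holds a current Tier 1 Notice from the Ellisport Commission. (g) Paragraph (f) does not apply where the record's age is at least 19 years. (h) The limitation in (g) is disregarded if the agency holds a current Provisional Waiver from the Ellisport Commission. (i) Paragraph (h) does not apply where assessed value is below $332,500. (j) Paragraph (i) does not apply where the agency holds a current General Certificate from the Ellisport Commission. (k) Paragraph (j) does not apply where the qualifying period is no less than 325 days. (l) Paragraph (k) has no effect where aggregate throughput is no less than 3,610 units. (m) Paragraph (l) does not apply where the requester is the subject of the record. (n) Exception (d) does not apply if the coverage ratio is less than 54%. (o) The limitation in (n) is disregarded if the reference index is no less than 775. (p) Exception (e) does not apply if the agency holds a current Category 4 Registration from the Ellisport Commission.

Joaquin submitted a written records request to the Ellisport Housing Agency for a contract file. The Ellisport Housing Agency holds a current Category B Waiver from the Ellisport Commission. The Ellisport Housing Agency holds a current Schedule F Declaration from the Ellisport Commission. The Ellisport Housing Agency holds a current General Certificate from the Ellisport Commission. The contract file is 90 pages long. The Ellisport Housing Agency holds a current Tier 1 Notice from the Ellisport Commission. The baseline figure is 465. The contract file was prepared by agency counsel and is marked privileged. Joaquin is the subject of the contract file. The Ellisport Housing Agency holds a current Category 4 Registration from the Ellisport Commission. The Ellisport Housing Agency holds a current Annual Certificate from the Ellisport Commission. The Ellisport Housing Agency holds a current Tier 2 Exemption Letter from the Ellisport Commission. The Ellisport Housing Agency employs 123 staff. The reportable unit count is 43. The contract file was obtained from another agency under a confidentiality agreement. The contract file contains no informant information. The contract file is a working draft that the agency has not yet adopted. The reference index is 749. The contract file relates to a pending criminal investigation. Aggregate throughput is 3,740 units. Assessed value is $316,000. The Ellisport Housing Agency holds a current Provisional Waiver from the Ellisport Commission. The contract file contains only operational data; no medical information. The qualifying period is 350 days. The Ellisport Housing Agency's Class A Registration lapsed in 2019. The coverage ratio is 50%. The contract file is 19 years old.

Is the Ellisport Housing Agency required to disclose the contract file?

No — exception (b) applies; the Ellisport Housing Agency is not required to disclose the contract file.

Exception (a) fails — there is no Class A Registration in force.
Exception (b) is satisfied on its face — the contract file was obtained under a confidentiality agreement; the contract file is privileged; a current Annual Certificate is held. Applying paragraphs (f)–(m): (f) would limit (b) — a current Tier 1 Notice is held — but (g) sets (f) aside: (g) applies — the record's age is 19 years, meeting the 19 years threshold. (h) applies (a current Provisional Waiver is held), but is overridden by (i): (i) is engaged — assessed value is $316,000, below the $332,500 limit. (j) would limit (i) — a current General Certificate is held — but (k) sets (j) aside: (k) is engaged — the qualifying period is 350 days, meeting the 325 days threshold. (l) would limit (k) — aggregate throughput is 3,740 units, meeting the 3,610 units threshold — but (m) sets (l) aside: (m) operates against (l): Joaquin is the subject of the contract file. Exception (b) stands.
Exception (c) requires that disclosure would reveal the identity of a confidential informant; but the contract file contains no informant information, so (c) is unavailable.
Exception (d) fails — the contract file contains only operational data.
All of (e)'s requirements are met (the reportable unit count is 43, under the 55 limit; the contract file is an unadopted draft). However, paragraph (p) must be considered: (p) operates against (e): a current Category 4 Registration is held. So (e) is unavailable.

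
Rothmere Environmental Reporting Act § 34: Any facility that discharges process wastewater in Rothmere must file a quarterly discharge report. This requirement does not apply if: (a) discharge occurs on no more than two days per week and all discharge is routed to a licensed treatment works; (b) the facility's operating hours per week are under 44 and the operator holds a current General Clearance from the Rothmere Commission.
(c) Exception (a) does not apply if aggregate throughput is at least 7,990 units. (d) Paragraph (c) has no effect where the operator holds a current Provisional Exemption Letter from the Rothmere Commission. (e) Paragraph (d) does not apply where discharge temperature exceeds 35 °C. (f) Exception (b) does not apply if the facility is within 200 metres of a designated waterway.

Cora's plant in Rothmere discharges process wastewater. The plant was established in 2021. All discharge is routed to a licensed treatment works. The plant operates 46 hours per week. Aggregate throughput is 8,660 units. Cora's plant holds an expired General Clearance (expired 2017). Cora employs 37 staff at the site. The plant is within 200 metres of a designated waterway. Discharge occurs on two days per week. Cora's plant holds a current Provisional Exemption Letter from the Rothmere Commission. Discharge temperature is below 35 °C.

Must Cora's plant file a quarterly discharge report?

No — exception (a) applies; Cora's plant is not required to file a quarterly discharge report.

Exception (a) is satisfied on its face — discharge occurs on no more than two days per week; discharge is routed to a licensed treatment works. Under paragraphs (c)–(e): (c) would limit (a) — aggregate throughput is 8,660 units, meeting the 7,990 units threshold — but (d) sets (c) aside: (d) operates against (c): a current Provisional Exemption Letter is held. (e), which would lift (d), is inapplicable — discharge temperature is below 35 °C. So (a) applies.
Exception (b) fails — the facility's operating hours per week are 46, not under 44.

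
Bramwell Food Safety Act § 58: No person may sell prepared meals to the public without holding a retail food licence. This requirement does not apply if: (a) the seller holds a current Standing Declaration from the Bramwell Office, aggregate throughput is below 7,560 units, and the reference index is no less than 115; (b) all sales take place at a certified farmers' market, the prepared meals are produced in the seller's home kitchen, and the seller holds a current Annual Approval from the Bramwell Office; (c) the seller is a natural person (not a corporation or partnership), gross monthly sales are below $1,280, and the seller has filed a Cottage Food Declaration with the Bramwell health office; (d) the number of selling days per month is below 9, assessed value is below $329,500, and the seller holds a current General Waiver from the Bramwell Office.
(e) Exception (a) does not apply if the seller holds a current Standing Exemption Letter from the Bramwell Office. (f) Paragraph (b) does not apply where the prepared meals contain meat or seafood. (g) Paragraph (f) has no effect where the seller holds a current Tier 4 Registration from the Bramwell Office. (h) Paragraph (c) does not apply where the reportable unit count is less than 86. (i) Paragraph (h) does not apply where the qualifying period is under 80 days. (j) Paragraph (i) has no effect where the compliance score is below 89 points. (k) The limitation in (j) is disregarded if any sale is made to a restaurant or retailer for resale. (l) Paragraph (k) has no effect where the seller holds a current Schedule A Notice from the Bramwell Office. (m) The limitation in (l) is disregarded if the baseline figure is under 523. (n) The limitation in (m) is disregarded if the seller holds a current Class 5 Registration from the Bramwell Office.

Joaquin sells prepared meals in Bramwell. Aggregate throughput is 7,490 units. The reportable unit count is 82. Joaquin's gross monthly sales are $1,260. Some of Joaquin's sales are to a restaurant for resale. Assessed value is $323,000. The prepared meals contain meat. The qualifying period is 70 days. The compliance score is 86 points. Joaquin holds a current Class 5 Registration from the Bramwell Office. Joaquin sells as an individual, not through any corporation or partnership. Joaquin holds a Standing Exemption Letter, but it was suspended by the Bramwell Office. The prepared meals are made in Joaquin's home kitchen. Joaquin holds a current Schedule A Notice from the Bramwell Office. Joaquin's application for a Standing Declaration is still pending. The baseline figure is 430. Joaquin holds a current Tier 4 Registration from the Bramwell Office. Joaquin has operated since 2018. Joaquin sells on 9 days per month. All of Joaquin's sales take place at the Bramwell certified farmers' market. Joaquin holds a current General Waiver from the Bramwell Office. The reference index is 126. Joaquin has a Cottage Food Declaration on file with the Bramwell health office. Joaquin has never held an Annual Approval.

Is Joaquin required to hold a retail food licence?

Yes — Joaquin must hold a retail food licence.

Exception (a) requires that the seller holds a current Standing Declaration from the Bramwell Office; but no current Standing Declaration is held, so (a) is unavailable.
Exception (b) fails — no current Annual Approval is held.
All of (c)'s requirements are met (the seller is a natural person; gross monthly sales are $1,260, below the $1,280 limit; a Cottage Food Declaration is on file). But applying paragraphs (h)–(n): (h) operates against (c): the reportable unit count is 82, less than the 86 limit. (i) would limit (h) — the qualifying period is 70 days, under the 80 days limit — but (j) sets (i) aside: (j) operates against (i): the compliance score is 86 points, below the 89 points limit. (k) applies (some sales are to a restaurant for resale), but is displaced by (l): (l) is engaged — a current Schedule A Notice is held. (m) applies (the baseline figure is 430, under the 523 limit), but is itself disapplied by (n): (n) is engaged — a current Class 5 Registration is held. (c) is therefore removed.
Exception (d) requires that the number of selling days per month is below 9; but the number of selling days per month is 9, not below 9, so (d) is unavailable.
No exception displaces § 58.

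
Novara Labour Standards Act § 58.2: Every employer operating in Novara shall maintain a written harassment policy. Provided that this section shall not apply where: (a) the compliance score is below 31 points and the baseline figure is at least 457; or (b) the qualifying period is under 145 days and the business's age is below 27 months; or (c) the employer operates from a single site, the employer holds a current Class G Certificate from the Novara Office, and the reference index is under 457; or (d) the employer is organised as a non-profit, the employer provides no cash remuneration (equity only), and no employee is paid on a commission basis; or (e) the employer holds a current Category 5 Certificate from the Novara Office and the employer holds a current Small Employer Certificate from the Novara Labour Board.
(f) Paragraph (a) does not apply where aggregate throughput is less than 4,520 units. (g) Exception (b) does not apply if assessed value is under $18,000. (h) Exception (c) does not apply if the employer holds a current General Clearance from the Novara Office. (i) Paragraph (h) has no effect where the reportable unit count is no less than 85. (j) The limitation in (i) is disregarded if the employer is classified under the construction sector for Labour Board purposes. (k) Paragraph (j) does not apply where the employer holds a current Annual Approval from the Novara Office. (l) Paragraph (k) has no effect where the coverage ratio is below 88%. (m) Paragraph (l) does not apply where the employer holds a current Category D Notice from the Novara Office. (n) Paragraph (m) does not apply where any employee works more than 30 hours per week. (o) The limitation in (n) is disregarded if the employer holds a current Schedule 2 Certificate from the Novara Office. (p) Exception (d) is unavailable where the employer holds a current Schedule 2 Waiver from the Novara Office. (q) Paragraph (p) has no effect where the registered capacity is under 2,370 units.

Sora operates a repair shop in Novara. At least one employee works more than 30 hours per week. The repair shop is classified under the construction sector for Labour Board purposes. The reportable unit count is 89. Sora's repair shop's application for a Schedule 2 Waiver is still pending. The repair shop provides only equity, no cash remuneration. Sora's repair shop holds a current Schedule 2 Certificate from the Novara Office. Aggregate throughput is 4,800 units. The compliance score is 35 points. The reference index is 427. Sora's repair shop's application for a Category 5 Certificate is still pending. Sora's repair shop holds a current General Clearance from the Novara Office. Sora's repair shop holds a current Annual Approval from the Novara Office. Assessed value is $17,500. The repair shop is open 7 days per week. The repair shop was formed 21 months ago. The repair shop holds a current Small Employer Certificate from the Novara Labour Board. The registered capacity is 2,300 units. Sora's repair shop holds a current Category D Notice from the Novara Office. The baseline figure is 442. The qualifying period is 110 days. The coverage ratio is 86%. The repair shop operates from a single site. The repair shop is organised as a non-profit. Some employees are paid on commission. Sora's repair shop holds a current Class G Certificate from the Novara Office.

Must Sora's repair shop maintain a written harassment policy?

Exception (a) fails — the compliance score is 35 points, not below 31 points.
Exception (b): the qualifying period is 110 days, under the 145 days limit; the business's age is 21 months, below the 27 months limit — every condition holds. However, paragraph (g) must be considered: (g) operates against (b): assessed value is $17,500, under the $18,000 limit. So (b) is unavailable.
Exception (c) is satisfied on its face — the employer operates from a single site; a current Class G Certificate is held; the reference index is 427, under the 457 limit. Applying paragraphs (h)–(o): (h) would limit (c) — a current General Clearance is held — but (i) sets (h) aside: (i) operates against (h): the reportable unit count is 89, meeting the 85 threshold. (j) applies (the repair shop is classified under the construction sector), but yields to (k): (k) is triggered — a current Annual Approval is held. (l) is engaged (the coverage ratio is 86%, below the 88% limit), but is itself disapplied by (m): (m) operates against (l): a current Category D Notice is held. (n) is engaged (at least one employee exceeds 30 hours/week), but yields to (o): (o) is triggered — a current Schedule 2 Certificate is held. So (c) applies.
Exception (d) requires that no employee is paid on a commission basis; but some employees are paid on commission, so (d) is unavailable.
Exception (e) fails — there is no Category 5 Certificate in force.

No — exception (c) applies; Sora's repair shop is not required to maintain a written harassment policy.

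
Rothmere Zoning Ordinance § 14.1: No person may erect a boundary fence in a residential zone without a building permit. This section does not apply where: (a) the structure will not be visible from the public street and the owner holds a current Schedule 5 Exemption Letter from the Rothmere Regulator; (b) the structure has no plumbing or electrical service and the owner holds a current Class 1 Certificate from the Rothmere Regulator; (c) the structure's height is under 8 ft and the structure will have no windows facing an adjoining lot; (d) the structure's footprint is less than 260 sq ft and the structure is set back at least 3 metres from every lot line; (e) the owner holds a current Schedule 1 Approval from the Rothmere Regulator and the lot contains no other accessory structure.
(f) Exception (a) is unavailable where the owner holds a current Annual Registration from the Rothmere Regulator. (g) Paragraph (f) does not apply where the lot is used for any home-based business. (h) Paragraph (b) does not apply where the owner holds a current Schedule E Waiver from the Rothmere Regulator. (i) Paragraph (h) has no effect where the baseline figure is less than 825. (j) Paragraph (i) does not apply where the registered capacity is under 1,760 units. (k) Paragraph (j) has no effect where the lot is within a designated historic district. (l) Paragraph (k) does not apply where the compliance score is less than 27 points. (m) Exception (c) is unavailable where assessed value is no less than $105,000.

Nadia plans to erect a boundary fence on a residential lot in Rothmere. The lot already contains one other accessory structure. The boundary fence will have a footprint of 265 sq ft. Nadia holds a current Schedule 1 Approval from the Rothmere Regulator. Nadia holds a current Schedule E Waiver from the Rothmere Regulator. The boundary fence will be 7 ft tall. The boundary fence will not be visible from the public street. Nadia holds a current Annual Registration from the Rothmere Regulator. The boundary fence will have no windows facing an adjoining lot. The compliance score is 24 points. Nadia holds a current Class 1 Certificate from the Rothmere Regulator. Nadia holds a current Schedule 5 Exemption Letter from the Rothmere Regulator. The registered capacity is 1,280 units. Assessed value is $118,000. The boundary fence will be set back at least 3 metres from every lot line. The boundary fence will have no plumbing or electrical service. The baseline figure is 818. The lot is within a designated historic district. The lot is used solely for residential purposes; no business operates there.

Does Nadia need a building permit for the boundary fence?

All of (a)'s requirements are met (the structure will not be visible from the street; a current Schedule 5 Exemption Letter is held). But applying paragraphs (f)–(g): (f) operates against (a): a current Annual Registration is held. (g), which would lift (f), does not operate here — the lot is solely residential. Exception (a) does not apply.
Exception (b) is satisfied on its face — there is no plumbing or electrical service; a current Class 1 Certificate is held. But applying paragraphs (h)–(l): (h) is engaged — a current Schedule E Waiver is held. (i) operates (the baseline figure is 818, less than the 825 limit), but is overridden by (j): (j) operates — the registered capacity is 1,280 units, under the 1,760 units limit. (k) would limit (j) — the lot is in a historic district — but (l) sets (k) aside: (l) operates against (k): the compliance score is 24 points, less than the 27 points limit. Exception (b) does not apply.
Exception (c) is satisfied on its face — the structure's height is 7 ft, under the 8 ft limit; no windows face an adjoining lot. But: (m) operates against (c): assessed value is $118,000, meeting the $105,000 threshold. (c) is therefore removed.
Exception (d) does not apply: the structure's footprint is 265 sq ft, not less than 260 sq ft.
Exception (e) requires that the lot contains no other accessory structure; but the lot already has another accessory structure, so (e) is unavailable.
No exception displaces § 14.1.

Yes — Nadia must obtain a building permit.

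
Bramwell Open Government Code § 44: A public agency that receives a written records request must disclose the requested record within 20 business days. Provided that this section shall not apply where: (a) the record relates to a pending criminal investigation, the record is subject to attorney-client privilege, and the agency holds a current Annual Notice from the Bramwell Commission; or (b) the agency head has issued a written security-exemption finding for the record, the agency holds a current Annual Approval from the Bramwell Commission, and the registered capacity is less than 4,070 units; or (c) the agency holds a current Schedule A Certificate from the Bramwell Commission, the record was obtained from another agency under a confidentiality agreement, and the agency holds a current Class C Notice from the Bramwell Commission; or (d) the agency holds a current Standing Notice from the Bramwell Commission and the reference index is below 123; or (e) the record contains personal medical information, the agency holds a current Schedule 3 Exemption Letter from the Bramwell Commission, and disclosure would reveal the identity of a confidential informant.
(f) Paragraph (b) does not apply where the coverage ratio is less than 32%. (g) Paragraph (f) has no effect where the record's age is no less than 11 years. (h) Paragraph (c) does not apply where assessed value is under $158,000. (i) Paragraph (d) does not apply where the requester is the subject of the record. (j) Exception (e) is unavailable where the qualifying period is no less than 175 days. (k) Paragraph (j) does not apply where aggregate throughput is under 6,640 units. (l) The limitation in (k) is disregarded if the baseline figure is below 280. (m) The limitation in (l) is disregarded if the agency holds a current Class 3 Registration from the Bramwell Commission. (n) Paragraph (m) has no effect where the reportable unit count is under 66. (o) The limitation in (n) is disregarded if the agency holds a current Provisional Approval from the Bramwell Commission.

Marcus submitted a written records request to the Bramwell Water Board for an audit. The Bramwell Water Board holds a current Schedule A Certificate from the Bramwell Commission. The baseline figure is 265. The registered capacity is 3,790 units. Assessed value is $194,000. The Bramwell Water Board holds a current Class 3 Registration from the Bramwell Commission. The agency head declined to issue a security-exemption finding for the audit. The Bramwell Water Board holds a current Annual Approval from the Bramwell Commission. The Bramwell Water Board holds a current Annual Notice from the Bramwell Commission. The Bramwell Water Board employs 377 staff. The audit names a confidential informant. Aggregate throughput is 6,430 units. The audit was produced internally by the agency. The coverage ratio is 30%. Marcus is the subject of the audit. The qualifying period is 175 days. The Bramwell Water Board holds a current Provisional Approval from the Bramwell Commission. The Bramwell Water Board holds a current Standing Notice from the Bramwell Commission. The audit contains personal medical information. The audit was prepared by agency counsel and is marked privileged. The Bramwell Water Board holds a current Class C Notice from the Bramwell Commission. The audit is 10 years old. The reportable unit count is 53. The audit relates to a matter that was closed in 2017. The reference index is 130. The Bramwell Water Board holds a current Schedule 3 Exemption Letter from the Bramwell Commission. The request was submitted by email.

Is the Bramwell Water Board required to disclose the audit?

Exception (a) does not apply: the audit relates to a closed matter.
Exception (b) fails — the agency head declined to issue a security-exemption finding.
Exception (c) fails — the audit was produced internally.
Exception (d) requires that the reference index is below 123; but the reference index is 130, not below 123, so (d) is unavailable.
All of (e)'s requirements are met (the audit contains personal medical information; a current Schedule 3 Exemption Letter is held; the audit names a confidential informant). Applying paragraphs (j)–(o): (j) is engaged (the qualifying period is 175 days, meeting the 175 days threshold), but is set aside by (k): (k) operates against (j): aggregate throughput is 6,430 units, under the 6,640 units limit. (l) would limit (k) — the baseline figure is 265, below the 280 limit — but (m) sets (l) aside: (m) operates against (l): a current Class 3 Registration is held. (n) would limit (m) — the reportable unit count is 53, under the 66 limit — but (o) sets (n) aside: (o) operates against (n): a current Provisional Approval is held. So (e) applies.

No — exception (e) applies; the Bramwell Water Board is not required to disclose the audit.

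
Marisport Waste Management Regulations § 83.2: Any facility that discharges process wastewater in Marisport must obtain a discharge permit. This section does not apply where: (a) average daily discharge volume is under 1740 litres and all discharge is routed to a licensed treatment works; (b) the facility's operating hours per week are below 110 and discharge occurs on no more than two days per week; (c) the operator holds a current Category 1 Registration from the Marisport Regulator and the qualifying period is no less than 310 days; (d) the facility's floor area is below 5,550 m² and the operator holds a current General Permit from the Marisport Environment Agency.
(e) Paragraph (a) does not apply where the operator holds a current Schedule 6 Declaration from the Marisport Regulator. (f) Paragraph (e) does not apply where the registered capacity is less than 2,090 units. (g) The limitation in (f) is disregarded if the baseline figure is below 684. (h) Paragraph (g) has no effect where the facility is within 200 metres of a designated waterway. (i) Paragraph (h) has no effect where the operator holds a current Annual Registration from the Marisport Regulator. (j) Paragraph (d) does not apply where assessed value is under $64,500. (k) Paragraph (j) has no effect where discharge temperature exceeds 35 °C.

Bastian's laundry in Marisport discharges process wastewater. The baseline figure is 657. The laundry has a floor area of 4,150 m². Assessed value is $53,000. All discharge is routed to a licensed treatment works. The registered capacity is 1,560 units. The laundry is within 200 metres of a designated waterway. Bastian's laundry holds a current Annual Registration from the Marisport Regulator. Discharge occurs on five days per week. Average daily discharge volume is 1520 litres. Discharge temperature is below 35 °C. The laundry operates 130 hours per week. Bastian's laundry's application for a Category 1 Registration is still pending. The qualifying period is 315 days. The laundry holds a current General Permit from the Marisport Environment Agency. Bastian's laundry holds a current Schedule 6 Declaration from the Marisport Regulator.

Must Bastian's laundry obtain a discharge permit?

Exception (a) is satisfied on its face — average daily discharge volume is 1520 litres, under the 1740 litres limit; discharge is routed to a licensed treatment works. However, paragraphs (e)–(i) must be considered: (e) operates — a current Schedule 6 Declaration is held. (f) operates (the registered capacity is 1,560 units, less than the 2,090 units limit), but is displaced by (g): (g) operates against (f): the baseline figure is 657, below the 684 limit. (h) would limit (g) — the laundry is within 200 m of a designated waterway — but (i) sets (h) aside: (i) is triggered — a current Annual Registration is held. Exception (a) does not apply.
Exception (b) does not apply: the facility's operating hours per week are 130, not below 110.
Exception (c) fails — there is no Category 1 Registration in force.
All of (d)'s requirements are met (the facility's floor area is 4,150 m², below the 5,550 m² limit; a current General Permit is held). But: (j) applies — assessed value is $53,000, under the $64,500 limit. (k) is not engaged (discharge temperature is below 35 °C), so (j) stands. Exception (d) does not apply.
No exception applies. The general rule governs.

Yes — Bastian's laundry must obtain a discharge permit.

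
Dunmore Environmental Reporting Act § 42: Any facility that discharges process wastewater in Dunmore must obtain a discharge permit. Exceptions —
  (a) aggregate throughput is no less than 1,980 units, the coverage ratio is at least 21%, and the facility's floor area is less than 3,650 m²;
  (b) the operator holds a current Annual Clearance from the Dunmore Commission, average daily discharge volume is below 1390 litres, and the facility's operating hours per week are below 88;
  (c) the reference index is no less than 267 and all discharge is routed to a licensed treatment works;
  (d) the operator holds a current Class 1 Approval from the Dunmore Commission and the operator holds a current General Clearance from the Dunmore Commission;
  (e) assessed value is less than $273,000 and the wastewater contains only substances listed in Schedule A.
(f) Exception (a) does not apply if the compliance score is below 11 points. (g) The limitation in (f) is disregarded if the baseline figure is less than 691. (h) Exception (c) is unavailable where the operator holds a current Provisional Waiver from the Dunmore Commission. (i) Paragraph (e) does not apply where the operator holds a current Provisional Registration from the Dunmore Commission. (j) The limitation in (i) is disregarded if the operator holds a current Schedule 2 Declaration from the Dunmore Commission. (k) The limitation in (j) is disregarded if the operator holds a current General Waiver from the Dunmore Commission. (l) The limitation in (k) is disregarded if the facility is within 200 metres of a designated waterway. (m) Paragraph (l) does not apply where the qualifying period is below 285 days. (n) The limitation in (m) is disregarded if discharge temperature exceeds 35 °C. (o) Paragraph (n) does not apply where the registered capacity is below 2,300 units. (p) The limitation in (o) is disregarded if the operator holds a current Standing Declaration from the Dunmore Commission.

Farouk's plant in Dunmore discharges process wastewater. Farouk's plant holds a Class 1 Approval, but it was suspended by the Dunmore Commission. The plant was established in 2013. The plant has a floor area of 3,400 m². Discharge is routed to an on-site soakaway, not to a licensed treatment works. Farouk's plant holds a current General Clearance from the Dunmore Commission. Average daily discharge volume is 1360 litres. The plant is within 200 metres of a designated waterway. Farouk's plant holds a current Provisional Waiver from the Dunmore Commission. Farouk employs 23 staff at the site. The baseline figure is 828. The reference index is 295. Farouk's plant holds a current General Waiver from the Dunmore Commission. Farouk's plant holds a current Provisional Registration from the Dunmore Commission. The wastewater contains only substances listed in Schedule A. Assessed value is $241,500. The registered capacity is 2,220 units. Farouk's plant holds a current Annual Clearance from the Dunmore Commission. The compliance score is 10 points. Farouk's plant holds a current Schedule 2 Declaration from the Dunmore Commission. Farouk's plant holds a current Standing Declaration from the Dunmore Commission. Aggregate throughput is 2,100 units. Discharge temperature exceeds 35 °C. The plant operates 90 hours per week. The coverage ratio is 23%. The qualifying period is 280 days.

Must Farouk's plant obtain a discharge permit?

All of (a)'s requirements are met (aggregate throughput is 2,100 units, meeting the 1,980 units threshold; the coverage ratio is 23%, meeting the 21% threshold; the facility's floor area is 3,400 m², less than the 3,650 m² limit). However, paragraphs (f)–(g) must be considered: (f) operates against (a): the compliance score is 10 points, below the 11 points limit. (g), which would lift (f), does not operate here — the baseline figure is 828, not less than 691. (a) is therefore removed.
Exception (b) does not apply: the facility's operating hours per week are 90, not below 88.
Exception (c) does not apply: discharge is not routed to a licensed treatment works.
Exception (d) does not apply: the Class 1 Approval is not current.
Exception (e) is satisfied on its face — assessed value is $241,500, less than the $273,000 limit; the wastewater is Schedule-A-only. Considering the limiting provisions: (i) is engaged (a current Provisional Registration is held), but is displaced by (j): (j) is engaged — a current Schedule 2 Declaration is held. (k) would limit (j) — a current General Waiver is held — but (l) sets (k) aside: (l) operates against (k): the plant is within 200 m of a designated waterway. (m) would limit (l) — the qualifying period is 280 days, below the 285 days limit — but (n) sets (m) aside: (n) operates against (m): discharge temperature exceeds 35 °C. (o) would limit (n) — the registered capacity is 2,220 units, below the 2,300 units limit — but (p) sets (o) aside: (p) applies — a current Standing Declaration is held. (e) remains available.

No — exception (e) applies; Farouk's plant is not required to obtain a discharge permit.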